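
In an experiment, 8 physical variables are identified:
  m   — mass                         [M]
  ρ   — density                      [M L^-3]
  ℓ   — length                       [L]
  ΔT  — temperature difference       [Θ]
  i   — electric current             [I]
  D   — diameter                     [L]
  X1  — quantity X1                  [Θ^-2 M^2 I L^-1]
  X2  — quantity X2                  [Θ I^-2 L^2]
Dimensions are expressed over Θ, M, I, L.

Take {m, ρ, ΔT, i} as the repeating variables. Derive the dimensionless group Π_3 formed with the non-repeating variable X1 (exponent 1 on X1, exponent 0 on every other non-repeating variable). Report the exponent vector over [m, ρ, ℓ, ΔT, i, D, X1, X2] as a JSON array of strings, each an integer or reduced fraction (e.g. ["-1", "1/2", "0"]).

["-5/3", "-1/3", "0", "2", "-1", "0", "1", "0"]

Dimensional matrix (Θ×M×I×L by m×ρ×ℓ×ΔT×i×D×X1×X2):
  Θ: [ 0  0  0  1  0  0 -2  1]
  M: [ 1  1  0  0  0  0  2  0]
  I: [ 0  0  0  0  1  0  1 -2]
  L: [ 0 -3  1  0  0  1 -1  2]
Row reduction gives pivot columns m,ρ,ΔT,i; rank = 4
Pivot set = {m,ρ,ΔT,i}, free = {ℓ,D,X1,X2}
RREF:
  r0: [   1    0  1/3    0    0  1/3  5/3  2/3]
  r1: [   0    1 -1/3    0    0 -1/3  1/3 -2/3]
  r2: [   0    0    0    1    0    0   -2    1]
  r3: [   0    0    0    0    1    0    1   -2]
Fix exponent of X1 at 1, ℓ at 0, D at 0, X2 at 0; solve each RREF row for its pivot's exponent:
  r0: exp(m) + (5/3)·1 = 0 ⇒ exp(m) = -5/3
  r1: exp(ρ) + (1/3)·1 = 0 ⇒ exp(ρ) = -1/3
  r2: exp(ΔT) + (-2)·1 = 0 ⇒ exp(ΔT) = 2
  r3: exp(i) + (1)·1 = 0 ⇒ exp(i) = -1
Π_3 = m^(-5/3) · ρ^(-1/3) · ΔT^2 · i^-1 · X1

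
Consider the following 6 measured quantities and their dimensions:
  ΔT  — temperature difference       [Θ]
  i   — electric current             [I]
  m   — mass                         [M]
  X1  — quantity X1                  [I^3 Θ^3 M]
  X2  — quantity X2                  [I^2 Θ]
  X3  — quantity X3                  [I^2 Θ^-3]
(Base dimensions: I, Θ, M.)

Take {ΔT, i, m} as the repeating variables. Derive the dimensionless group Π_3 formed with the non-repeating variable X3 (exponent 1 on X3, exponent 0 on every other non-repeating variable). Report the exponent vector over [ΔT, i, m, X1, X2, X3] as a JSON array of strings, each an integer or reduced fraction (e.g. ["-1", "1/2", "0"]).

["3", "-2", "0", "0", "0", "1"]

Exponent matrix [I,Θ,M] × [ΔT,i,m,X1,X2,X3]:
  I: [ 0  1  0  3  2  2]
  Θ: [ 1  0  0  3  1 -3]
  M: [ 0  0  1  1  0  0]
Echelon form has 3 nonzero rows (pivots: ΔT,i,m)
Pivot set = {ΔT,i,m}, free = {X1,X2,X3}
RREF:
  r0: [   1    0    0    3    1   -3]
  r1: [   0    1    0    3    2    2]
  r2: [   0    0    1    1    0    0]
Fix exponent of X3 at 1, X1 at 0, X2 at 0; solve each RREF row for its pivot's exponent:
  r0: exp(ΔT) + (-3)·1 = 0 ⇒ exp(ΔT) = 3
  r1: exp(i) + (2)·1 = 0 ⇒ exp(i) = -2
  r2: exp(m) + (0)·1 = 0 ⇒ exp(m) = 0
Π_3 = ΔT^3 · i^-2 · X3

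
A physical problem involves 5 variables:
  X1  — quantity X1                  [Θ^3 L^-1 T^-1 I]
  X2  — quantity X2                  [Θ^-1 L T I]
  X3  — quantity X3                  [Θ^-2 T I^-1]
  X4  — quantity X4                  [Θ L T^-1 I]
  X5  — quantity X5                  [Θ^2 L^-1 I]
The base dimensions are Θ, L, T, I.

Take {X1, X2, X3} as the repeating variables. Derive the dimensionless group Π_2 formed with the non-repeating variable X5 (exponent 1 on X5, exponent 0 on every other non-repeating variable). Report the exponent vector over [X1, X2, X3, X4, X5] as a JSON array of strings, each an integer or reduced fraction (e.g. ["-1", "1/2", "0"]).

Dimensional matrix (Θ×L×T×I by X1×X2×X3×X4×X5):
  Θ: [ 3 -1 -2  1  2]
  L: [-1  1  0  1 -1]
  T: [-1  1  1 -1  0]
  I: [ 1  1 -1  1  1]
RREF → pivots at {X1,X2,X3} ⇒ r = 3
Pivot set = {X1,X2,X3}, free = {X4,X5}
RREF:
  r0: [   1    0    0   -1  3/2]
  r1: [   0    1    0    0  1/2]
  r2: [   0    0    1   -2    1]
  r3: [   0    0    0    0    0]
Fix exponent of X5 at 1, X4 at 0; solve each RREF row for its pivot's exponent:
  r0: exp(X1) + (3/2)·1 = 0 ⇒ exp(X1) = -3/2
  r1: exp(X2) + (1/2)·1 = 0 ⇒ exp(X2) = -1/2
  r2: exp(X3) + (1)·1 = 0 ⇒ exp(X3) = -1
Π_2 = X1^(-3/2) · X2^(-1/2) · X3^-1 · X5

["-3/2", "-1/2", "-1", "0", "1"]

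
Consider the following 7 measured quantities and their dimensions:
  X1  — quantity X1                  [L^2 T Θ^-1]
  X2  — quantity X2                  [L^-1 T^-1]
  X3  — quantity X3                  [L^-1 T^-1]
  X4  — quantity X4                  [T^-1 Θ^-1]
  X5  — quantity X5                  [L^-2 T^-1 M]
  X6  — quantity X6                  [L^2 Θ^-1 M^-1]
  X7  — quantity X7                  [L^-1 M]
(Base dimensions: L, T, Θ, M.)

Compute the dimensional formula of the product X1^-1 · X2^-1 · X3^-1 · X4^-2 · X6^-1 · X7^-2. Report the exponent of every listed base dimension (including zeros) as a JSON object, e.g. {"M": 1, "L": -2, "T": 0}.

{"L": 0, "T": 3, "Θ": 4, "M": -1}

Dimensional matrix (L×T×Θ×M by X1×X2×X3×X4×X5×X6×X7):
  L: [ 2 -1 -1  0 -2  2 -1]
  T: [ 1 -1 -1 -1 -1  0  0]
  Θ: [-1  0  0 -1  0 -1  0]
  M: [ 0  0  0  0  1 -1  1]
  [L]: (-1)·2+(-1)·-1+(-1)·-1+(-2)·0+(-1)·2+(-2)·-1 = 0
  [T]: (-1)·1+(-1)·-1+(-1)·-1+(-2)·-1+(-1)·0+(-2)·0 = 3
  [Θ]: (-1)·-1+(-1)·0+(-1)·0+(-2)·-1+(-1)·-1+(-2)·0 = 4
  [M]: (-1)·0+(-1)·0+(-1)·0+(-2)·0+(-1)·-1+(-2)·1 = -1
⇒ T^3 Θ^4 M^-1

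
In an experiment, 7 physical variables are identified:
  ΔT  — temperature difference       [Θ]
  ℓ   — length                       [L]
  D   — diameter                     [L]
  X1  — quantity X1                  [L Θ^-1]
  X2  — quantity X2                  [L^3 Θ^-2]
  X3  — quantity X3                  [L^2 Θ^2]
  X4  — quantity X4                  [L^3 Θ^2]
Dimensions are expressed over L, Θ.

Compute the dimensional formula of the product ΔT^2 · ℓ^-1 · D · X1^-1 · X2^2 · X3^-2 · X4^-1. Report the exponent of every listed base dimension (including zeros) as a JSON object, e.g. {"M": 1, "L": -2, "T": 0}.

Dimensional matrix (L×Θ by ΔT×ℓ×D×X1×X2×X3×X4):
  L: [ 0  1  1  1  3  2  3]
  Θ: [ 1  0  0 -1 -2  2  2]
  [L]: (2)·0+(-1)·1+(1)·1+(-1)·1+(2)·3+(-2)·2+(-1)·3 = -2
  [Θ]: (2)·1+(-1)·0+(1)·0+(-1)·-1+(2)·-2+(-2)·2+(-1)·2 = -7
⇒ L^-2 Θ^-7

{"L": -2, "Θ": -7}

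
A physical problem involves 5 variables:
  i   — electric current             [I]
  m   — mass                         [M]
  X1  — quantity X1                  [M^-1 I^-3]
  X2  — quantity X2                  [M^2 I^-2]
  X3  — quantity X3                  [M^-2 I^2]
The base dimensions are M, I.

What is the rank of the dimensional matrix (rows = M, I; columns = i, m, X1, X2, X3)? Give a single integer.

Dimensional matrix (M×I by i×m×X1×X2×X3):
  M: [ 0  1 -1  2 -2]
  I: [ 1  0 -3 -2  2]
RREF → pivots at {i,m} ⇒ r = 2

2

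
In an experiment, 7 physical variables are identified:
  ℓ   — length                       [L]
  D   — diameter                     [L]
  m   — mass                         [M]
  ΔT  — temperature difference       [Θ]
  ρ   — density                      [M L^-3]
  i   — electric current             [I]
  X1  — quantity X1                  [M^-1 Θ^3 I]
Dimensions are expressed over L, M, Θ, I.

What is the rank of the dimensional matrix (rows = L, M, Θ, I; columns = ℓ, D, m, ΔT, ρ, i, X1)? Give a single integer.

4

Exponent matrix [L,M,Θ,I] × [ℓ,D,m,ΔT,ρ,i,X1]:
  L: [ 1  1  0  0 -3  0  0]
  M: [ 0  0  1  0  1  0 -1]
  Θ: [ 0  0  0  1  0  0  3]
  I: [ 0  0  0  0  0  1  1]
Echelon form has 4 nonzero rows (pivots: ℓ,m,ΔT,i)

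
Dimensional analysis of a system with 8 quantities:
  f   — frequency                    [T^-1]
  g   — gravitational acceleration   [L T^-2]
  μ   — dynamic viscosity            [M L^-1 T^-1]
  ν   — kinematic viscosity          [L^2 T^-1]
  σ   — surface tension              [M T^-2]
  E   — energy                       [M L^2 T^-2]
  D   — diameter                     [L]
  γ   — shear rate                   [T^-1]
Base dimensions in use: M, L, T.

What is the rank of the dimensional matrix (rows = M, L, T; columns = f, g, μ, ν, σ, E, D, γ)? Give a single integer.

Exponent matrix [M,L,T] × [f,g,μ,ν,σ,E,D,γ]:
  M: [ 0  0  1  0  1  1  0  0]
  L: [ 0  1 -1  2  0  2  1  0]
  T: [-1 -2 -1 -1 -2 -2  0 -1]
Row reduction gives pivot columns f,g,μ; rank = 3

3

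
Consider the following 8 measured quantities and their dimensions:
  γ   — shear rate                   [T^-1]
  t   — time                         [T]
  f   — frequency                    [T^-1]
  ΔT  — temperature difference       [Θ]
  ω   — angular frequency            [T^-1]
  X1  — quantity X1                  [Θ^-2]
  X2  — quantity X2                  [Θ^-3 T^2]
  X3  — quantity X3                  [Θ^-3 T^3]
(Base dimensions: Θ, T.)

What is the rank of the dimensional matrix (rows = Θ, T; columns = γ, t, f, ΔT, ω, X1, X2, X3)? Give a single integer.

Exponent matrix [Θ,T] × [γ,t,f,ΔT,ω,X1,X2,X3]:
  Θ: [ 0  0  0  1  0 -2 -3 -3]
  T: [-1  1 -1  0 -1  0  2  3]
Echelon form has 2 nonzero rows (pivots: γ,ΔT)

2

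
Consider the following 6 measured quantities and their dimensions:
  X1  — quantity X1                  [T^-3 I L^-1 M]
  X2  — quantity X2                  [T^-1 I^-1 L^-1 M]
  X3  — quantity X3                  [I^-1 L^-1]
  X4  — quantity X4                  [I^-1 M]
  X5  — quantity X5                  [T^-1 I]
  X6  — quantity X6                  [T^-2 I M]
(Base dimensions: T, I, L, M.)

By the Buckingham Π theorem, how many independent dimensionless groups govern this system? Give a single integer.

Exponent matrix [T,I,L,M] × [X1,X2,X3,X4,X5,X6]:
  T: [-3 -1  0  0 -1 -2]
  I: [ 1 -1 -1 -1  1  1]
  L: [-1 -1 -1  0  0  0]
  M: [ 1  1  0  1  0  1]
Row reduction gives pivot columns X1,X2,X3; rank = 3
Π count = n − r = 6 − 3 = 3

3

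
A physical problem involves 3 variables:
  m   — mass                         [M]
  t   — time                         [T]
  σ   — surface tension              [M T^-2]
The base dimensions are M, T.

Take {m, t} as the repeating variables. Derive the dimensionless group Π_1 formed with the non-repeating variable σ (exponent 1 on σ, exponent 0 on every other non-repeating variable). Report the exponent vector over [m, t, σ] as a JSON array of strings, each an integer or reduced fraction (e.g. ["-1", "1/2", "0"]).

["-1", "2", "1"]

Write exponents as rows M,T / cols m,t,σ:
  M: [ 1  0  1]
  T: [ 0  1 -2]
RREF → pivots at {m,t} ⇒ r = 2
Repeat: m,t; free: σ
RREF:
  r0: [   1    0    1]
  r1: [   0    1   -2]
Fix exponent of σ at 1; solve each RREF row for its pivot's exponent:
  r0: exp(m) + (1)·1 = 0 ⇒ exp(m) = -1
  r1: exp(t) + (-2)·1 = 0 ⇒ exp(t) = 2
Π_1 = m^-1 · t^2 · σ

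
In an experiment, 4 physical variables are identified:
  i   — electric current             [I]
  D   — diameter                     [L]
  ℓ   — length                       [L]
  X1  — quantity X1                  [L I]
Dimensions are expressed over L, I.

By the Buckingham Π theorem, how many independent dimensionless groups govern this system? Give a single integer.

2

Dimensional matrix (L×I by i×D×ℓ×X1):
  L: [ 0  1  1  1]
  I: [ 1  0  0  1]
Row reduction gives pivot columns i,D; rank = 2
Π count = n − r = 4 − 2 = 2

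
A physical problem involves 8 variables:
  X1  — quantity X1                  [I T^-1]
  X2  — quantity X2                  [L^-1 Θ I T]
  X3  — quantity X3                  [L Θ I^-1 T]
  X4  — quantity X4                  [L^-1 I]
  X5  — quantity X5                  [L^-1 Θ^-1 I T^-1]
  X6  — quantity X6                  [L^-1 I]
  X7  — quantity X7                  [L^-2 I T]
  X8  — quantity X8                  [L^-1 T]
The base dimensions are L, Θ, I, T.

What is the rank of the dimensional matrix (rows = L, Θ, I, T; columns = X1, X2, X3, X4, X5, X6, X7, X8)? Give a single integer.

Dimensional matrix (L×Θ×I×T by X1×X2×X3×X4×X5×X6×X7×X8):
  L: [ 0 -1  1 -1 -1 -1 -2 -1]
  Θ: [ 0  1  1  0 -1  0  0  0]
  I: [ 1  1 -1  1  1  1  1  0]
  T: [-1  1  1  0 -1  0  1  1]
RREF → pivots at {X1,X2,X3} ⇒ r = 3

3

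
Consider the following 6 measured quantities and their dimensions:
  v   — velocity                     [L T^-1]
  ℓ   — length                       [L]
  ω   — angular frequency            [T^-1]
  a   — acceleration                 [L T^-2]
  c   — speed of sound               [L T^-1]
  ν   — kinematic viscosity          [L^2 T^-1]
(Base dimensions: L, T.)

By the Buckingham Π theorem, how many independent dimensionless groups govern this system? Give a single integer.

Exponent matrix [L,T] × [v,ℓ,ω,a,c,ν]:
  L: [ 1  1  0  1  1  2]
  T: [-1  0 -1 -2 -1 -1]
Echelon form has 2 nonzero rows (pivots: v,ℓ)
Π count = n − r = 6 − 2 = 4

4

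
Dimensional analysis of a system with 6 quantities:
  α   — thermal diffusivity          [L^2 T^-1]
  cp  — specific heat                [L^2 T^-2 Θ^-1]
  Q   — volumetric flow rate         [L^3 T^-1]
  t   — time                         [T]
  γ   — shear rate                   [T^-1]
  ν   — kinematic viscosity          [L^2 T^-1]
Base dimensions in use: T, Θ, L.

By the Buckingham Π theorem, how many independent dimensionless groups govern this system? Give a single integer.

Exponent matrix [T,Θ,L] × [α,cp,Q,t,γ,ν]:
  T: [-1 -2 -1  1 -1 -1]
  Θ: [ 0 -1  0  0  0  0]
  L: [ 2  2  3  0  0  2]
Echelon form has 3 nonzero rows (pivots: α,cp,Q)
Π count = n − r = 6 − 3 = 3

3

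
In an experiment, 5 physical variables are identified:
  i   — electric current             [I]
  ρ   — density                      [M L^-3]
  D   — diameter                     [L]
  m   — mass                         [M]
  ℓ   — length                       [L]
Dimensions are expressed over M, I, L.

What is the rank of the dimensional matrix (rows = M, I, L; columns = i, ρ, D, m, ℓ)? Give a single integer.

3

Exponent matrix [M,I,L] × [i,ρ,D,m,ℓ]:
  M: [ 0  1  0  1  0]
  I: [ 1  0  0  0  0]
  L: [ 0 -3  1  0  1]
Echelon form has 3 nonzero rows (pivots: i,ρ,D)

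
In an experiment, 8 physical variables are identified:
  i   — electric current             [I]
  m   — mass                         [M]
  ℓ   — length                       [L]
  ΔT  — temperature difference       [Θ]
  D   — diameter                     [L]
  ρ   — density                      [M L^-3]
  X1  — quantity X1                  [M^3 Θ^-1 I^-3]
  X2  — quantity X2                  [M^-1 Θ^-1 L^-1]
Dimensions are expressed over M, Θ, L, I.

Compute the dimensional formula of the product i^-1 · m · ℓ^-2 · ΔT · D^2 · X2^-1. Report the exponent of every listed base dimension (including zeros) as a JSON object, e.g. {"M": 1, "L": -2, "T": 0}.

Write exponents as rows M,Θ,L,I / cols i,m,ℓ,ΔT,D,ρ,X1,X2:
  M: [ 0  1  0  0  0  1  3 -1]
  Θ: [ 0  0  0  1  0  0 -1 -1]
  L: [ 0  0  1  0  1 -3  0 -1]
  I: [ 1  0  0  0  0  0 -3  0]
  [M]: (-1)·0+(1)·1+(-2)·0+(1)·0+(2)·0+(-1)·-1 = 2
  [Θ]: (-1)·0+(1)·0+(-2)·0+(1)·1+(2)·0+(-1)·-1 = 2
  [L]: (-1)·0+(1)·0+(-2)·1+(1)·0+(2)·1+(-1)·-1 = 1
  [I]: (-1)·1+(1)·0+(-2)·0+(1)·0+(2)·0+(-1)·0 = -1
⇒ M^2 Θ^2 L I^-1

{"M": 2, "Θ": 2, "L": 1, "I": -1}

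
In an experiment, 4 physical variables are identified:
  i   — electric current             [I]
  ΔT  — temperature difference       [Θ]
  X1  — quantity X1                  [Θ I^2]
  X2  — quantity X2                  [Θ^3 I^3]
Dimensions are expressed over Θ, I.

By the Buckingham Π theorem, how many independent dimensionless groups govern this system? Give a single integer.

2

Exponent matrix [Θ,I] × [i,ΔT,X1,X2]:
  Θ: [ 0  1  1  3]
  I: [ 1  0  2  3]
Row reduction gives pivot columns i,ΔT; rank = 2
4 vars − rank 2 = 2 Π groups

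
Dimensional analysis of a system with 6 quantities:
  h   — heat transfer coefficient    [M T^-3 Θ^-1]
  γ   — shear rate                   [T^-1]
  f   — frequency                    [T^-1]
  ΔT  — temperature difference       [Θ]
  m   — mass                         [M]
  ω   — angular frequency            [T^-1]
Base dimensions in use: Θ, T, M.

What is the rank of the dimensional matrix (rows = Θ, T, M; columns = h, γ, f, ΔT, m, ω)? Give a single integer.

3

Write exponents as rows Θ,T,M / cols h,γ,f,ΔT,m,ω:
  Θ: [-1  0  0  1  0  0]
  T: [-3 -1 -1  0  0 -1]
  M: [ 1  0  0  0  1  0]
RREF → pivots at {h,γ,ΔT} ⇒ r = 3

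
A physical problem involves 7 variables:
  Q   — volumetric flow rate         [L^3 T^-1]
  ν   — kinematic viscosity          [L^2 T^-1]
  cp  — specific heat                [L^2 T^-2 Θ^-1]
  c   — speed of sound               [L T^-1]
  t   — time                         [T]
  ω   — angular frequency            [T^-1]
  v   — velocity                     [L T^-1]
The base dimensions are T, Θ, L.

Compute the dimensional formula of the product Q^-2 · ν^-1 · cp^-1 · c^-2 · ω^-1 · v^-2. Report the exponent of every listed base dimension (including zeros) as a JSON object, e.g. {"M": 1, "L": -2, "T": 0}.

Exponent matrix [T,Θ,L] × [Q,ν,cp,c,t,ω,v]:
  T: [-1 -1 -2 -1  1 -1 -1]
  Θ: [ 0  0 -1  0  0  0  0]
  L: [ 3  2  2  1  0  0  1]
  [T]: (-2)·-1+(-1)·-1+(-1)·-2+(-2)·-1+(-1)·-1+(-2)·-1 = 10
  [Θ]: (-2)·0+(-1)·0+(-1)·-1+(-2)·0+(-1)·0+(-2)·0 = 1
  [L]: (-2)·3+(-1)·2+(-1)·2+(-2)·1+(-1)·0+(-2)·1 = -14
⇒ T^10 Θ L^-14

{"T": 10, "Θ": 1, "L": -14}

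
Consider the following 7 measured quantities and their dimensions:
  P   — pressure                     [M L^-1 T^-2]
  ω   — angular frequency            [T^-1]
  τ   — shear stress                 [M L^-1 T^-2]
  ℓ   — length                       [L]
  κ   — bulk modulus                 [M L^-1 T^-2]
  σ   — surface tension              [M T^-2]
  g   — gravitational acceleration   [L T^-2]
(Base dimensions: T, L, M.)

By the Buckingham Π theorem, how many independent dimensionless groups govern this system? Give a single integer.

4

Write exponents as rows T,L,M / cols P,ω,τ,ℓ,κ,σ,g:
  T: [-2 -1 -2  0 -2 -2 -2]
  L: [-1  0 -1  1 -1  0  1]
  M: [ 1  0  1  0  1  1  0]
Echelon form has 3 nonzero rows (pivots: P,ω,ℓ)
7 vars − rank 3 = 4 Π groups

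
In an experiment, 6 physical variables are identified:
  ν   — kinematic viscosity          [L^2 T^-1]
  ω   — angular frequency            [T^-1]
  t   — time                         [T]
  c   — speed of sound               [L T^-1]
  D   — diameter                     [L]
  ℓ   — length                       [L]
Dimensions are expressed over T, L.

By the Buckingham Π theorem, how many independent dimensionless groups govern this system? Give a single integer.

4

Dimensional matrix (T×L by ν×ω×t×c×D×ℓ):
  T: [-1 -1  1 -1  0  0]
  L: [ 2  0  0  1  1  1]
Row reduction gives pivot columns ν,ω; rank = 2
n=6, r=2 ⇒ 4 dimensionless groups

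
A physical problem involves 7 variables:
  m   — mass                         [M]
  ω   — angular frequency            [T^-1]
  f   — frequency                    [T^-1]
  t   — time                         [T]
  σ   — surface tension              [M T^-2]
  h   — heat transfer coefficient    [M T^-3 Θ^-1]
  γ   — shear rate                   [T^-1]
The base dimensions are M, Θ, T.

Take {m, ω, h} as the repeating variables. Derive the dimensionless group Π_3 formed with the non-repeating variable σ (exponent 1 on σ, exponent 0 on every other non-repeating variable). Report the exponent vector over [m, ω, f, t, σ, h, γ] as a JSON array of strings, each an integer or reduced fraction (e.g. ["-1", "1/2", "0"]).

["-1", "-2", "0", "0", "1", "0", "0"]

Exponent matrix [M,Θ,T] × [m,ω,f,t,σ,h,γ]:
  M: [ 1  0  0  0  1  1  0]
  Θ: [ 0  0  0  0  0 -1  0]
  T: [ 0 -1 -1  1 -2 -3 -1]
Echelon form has 3 nonzero rows (pivots: m,ω,h)
Repeat: m,ω,h; free: f,t,σ,γ
RREF:
  r0: [   1    0    0    0    1    0    0]
  r1: [   0    1    1   -1    2    0    1]
  r2: [   0    0    0    0    0    1    0]
Fix exponent of σ at 1, f at 0, t at 0, γ at 0; solve each RREF row for its pivot's exponent:
  r0: exp(m) + (1)·1 = 0 ⇒ exp(m) = -1
  r1: exp(ω) + (2)·1 = 0 ⇒ exp(ω) = -2
  r2: exp(h) + (0)·1 = 0 ⇒ exp(h) = 0
Π_3 = m^-1 · ω^-2 · σ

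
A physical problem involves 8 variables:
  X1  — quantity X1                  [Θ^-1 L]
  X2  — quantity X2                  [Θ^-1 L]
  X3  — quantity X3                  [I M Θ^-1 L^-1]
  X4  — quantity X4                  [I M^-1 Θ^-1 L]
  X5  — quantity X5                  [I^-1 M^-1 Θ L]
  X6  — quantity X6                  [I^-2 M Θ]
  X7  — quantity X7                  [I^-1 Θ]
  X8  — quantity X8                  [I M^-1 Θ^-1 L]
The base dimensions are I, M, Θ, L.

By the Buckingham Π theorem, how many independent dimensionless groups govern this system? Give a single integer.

5

Exponent matrix [I,M,Θ,L] × [X1,X2,X3,X4,X5,X6,X7,X8]:
  I: [ 0  0  1  1 -1 -2 -1  1]
  M: [ 0  0  1 -1 -1  1  0 -1]
  Θ: [-1 -1 -1 -1  1  1  1 -1]
  L: [ 1  1 -1  1  1  0  0  1]
Row reduction gives pivot columns X1,X3,X4; rank = 3
Π count = n − r = 8 − 3 = 5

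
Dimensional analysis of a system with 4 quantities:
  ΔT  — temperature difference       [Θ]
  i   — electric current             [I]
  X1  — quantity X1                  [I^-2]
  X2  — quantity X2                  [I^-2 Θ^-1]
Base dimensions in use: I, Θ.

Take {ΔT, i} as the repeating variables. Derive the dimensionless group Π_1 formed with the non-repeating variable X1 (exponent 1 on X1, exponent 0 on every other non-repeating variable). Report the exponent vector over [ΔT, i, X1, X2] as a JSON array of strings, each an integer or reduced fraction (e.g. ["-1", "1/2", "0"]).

Dimensional matrix (I×Θ by ΔT×i×X1×X2):
  I: [ 0  1 -2 -2]
  Θ: [ 1  0  0 -1]
Row reduction gives pivot columns ΔT,i; rank = 2
Pivot set = {ΔT,i}, free = {X1,X2}
RREF:
  r0: [   1    0    0   -1]
  r1: [   0    1   -2   -2]
Fix exponent of X1 at 1, X2 at 0; solve each RREF row for its pivot's exponent:
  r0: exp(ΔT) + (0)·1 = 0 ⇒ exp(ΔT) = 0
  r1: exp(i) + (-2)·1 = 0 ⇒ exp(i) = 2
Π_1 = i^2 · X1

["0", "2", "1", "0"]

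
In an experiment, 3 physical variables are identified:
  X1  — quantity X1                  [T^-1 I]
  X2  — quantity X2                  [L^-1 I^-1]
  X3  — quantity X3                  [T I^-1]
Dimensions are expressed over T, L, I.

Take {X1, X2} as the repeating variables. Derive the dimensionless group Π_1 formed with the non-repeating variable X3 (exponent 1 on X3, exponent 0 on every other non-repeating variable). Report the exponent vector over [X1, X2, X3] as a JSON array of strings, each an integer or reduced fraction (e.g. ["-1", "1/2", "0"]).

["1", "0", "1"]

Write exponents as rows T,L,I / cols X1,X2,X3:
  T: [-1  0  1]
  L: [ 0 -1  0]
  I: [ 1 -1 -1]
Echelon form has 2 nonzero rows (pivots: X1,X2)
Pivot set = {X1,X2}, free = {X3}
RREF:
  r0: [   1    0   -1]
  r1: [   0    1    0]
  r2: [   0    0    0]
Fix exponent of X3 at 1; solve each RREF row for its pivot's exponent:
  r0: exp(X1) + (-1)·1 = 0 ⇒ exp(X1) = 1
  r1: exp(X2) + (0)·1 = 0 ⇒ exp(X2) = 0
Π_1 = X1 · X3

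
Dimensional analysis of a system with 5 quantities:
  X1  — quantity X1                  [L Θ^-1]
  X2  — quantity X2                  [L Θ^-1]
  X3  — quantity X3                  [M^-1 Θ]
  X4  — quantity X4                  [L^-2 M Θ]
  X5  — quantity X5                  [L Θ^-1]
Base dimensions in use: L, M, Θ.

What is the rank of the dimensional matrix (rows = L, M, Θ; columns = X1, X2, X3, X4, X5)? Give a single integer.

Dimensional matrix (L×M×Θ by X1×X2×X3×X4×X5):
  L: [ 1  1  0 -2  1]
  M: [ 0  0 -1  1  0]
  Θ: [-1 -1  1  1 -1]
Echelon form has 2 nonzero rows (pivots: X1,X3)

2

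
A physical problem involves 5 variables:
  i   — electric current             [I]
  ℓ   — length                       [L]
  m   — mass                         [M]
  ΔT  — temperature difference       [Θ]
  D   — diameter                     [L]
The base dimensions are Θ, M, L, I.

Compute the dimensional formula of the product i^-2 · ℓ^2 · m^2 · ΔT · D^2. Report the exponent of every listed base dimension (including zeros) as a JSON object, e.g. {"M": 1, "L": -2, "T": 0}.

Exponent matrix [Θ,M,L,I] × [i,ℓ,m,ΔT,D]:
  Θ: [ 0  0  0  1  0]
  M: [ 0  0  1  0  0]
  L: [ 0  1  0  0  1]
  I: [ 1  0  0  0  0]
  [Θ]: (-2)·0+(2)·0+(2)·0+(1)·1+(2)·0 = 1
  [M]: (-2)·0+(2)·0+(2)·1+(1)·0+(2)·0 = 2
  [L]: (-2)·0+(2)·1+(2)·0+(1)·0+(2)·1 = 4
  [I]: (-2)·1+(2)·0+(2)·0+(1)·0+(2)·0 = -2
⇒ Θ M^2 L^4 I^-2

{"Θ": 1, "M": 2, "L": 4, "I": -2}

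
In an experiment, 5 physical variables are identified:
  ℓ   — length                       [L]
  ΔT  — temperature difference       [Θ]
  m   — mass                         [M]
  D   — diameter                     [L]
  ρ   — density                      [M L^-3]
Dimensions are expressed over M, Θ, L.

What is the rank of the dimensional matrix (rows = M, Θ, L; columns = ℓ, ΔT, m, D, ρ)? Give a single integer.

Write exponents as rows M,Θ,L / cols ℓ,ΔT,m,D,ρ:
  M: [ 0  0  1  0  1]
  Θ: [ 0  1  0  0  0]
  L: [ 1  0  0  1 -3]
Echelon form has 3 nonzero rows (pivots: ℓ,ΔT,m)

3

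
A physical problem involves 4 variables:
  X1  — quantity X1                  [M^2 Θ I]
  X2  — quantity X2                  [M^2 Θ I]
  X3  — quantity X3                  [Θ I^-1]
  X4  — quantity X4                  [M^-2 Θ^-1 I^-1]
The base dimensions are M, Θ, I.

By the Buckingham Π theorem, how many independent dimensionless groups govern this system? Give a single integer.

Dimensional matrix (M×Θ×I by X1×X2×X3×X4):
  M: [ 2  2  0 -2]
  Θ: [ 1  1  1 -1]
  I: [ 1  1 -1 -1]
Echelon form has 2 nonzero rows (pivots: X1,X3)
n=4, r=2 ⇒ 2 dimensionless groups

2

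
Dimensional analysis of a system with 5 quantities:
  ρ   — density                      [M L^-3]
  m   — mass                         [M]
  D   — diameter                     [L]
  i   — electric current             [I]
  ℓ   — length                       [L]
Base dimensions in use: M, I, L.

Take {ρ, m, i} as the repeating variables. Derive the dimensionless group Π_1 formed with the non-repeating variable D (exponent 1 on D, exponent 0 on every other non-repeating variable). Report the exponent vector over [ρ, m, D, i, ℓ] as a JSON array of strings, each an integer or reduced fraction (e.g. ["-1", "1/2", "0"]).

["1/3", "-1/3", "1", "0", "0"]

Dimensional matrix (M×I×L by ρ×m×D×i×ℓ):
  M: [ 1  1  0  0  0]
  I: [ 0  0  0  1  0]
  L: [-3  0  1  0  1]
RREF → pivots at {ρ,m,i} ⇒ r = 3
Pivot set = {ρ,m,i}, free = {D,ℓ}
RREF:
  r0: [   1    0 -1/3    0 -1/3]
  r1: [   0    1  1/3    0  1/3]
  r2: [   0    0    0    1    0]
Fix exponent of D at 1, ℓ at 0; solve each RREF row for its pivot's exponent:
  r0: exp(ρ) + (-1/3)·1 = 0 ⇒ exp(ρ) = 1/3
  r1: exp(m) + (1/3)·1 = 0 ⇒ exp(m) = -1/3
  r2: exp(i) + (0)·1 = 0 ⇒ exp(i) = 0
Π_1 = ρ^(1/3) · m^(-1/3) · D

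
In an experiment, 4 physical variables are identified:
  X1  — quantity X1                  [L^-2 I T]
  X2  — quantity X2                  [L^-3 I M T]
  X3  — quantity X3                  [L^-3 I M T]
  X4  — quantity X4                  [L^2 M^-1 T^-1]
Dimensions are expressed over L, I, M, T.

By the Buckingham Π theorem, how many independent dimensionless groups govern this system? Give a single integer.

Write exponents as rows L,I,M,T / cols X1,X2,X3,X4:
  L: [-2 -3 -3  2]
  I: [ 1  1  1  0]
  M: [ 0  1  1 -1]
  T: [ 1  1  1 -1]
Row reduction gives pivot columns X1,X2,X4; rank = 3
n=4, r=3 ⇒ 1 dimensionless group

1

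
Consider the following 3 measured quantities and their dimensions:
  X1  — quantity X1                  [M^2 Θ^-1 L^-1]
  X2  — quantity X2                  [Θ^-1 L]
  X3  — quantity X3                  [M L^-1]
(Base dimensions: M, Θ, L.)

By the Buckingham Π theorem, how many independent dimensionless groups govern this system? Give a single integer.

1

Write exponents as rows M,Θ,L / cols X1,X2,X3:
  M: [ 2  0  1]
  Θ: [-1 -1  0]
  L: [-1  1 -1]
Row reduction gives pivot columns X1,X2; rank = 2
Π count = n − r = 3 − 2 = 1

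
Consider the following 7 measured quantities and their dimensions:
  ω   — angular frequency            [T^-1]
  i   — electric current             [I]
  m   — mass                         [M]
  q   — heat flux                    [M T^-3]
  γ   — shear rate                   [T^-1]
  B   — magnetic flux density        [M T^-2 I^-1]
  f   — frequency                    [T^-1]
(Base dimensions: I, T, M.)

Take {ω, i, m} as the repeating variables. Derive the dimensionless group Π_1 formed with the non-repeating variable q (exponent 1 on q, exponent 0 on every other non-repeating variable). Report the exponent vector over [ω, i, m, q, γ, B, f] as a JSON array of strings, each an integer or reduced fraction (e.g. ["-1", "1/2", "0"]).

["-3", "0", "-1", "1", "0", "0", "0"]

Exponent matrix [I,T,M] × [ω,i,m,q,γ,B,f]:
  I: [ 0  1  0  0  0 -1  0]
  T: [-1  0  0 -3 -1 -2 -1]
  M: [ 0  0  1  1  0  1  0]
Row reduction gives pivot columns ω,i,m; rank = 3
Repeat: ω,i,m; free: q,γ,B,f
RREF:
  r0: [   1    0    0    3    1    2    1]
  r1: [   0    1    0    0    0   -1    0]
  r2: [   0    0    1    1    0    1    0]
Fix exponent of q at 1, γ at 0, B at 0, f at 0; solve each RREF row for its pivot's exponent:
  r0: exp(ω) + (3)·1 = 0 ⇒ exp(ω) = -3
  r1: exp(i) + (0)·1 = 0 ⇒ exp(i) = 0
  r2: exp(m) + (1)·1 = 0 ⇒ exp(m) = -1
Π_1 = ω^-3 · m^-1 · q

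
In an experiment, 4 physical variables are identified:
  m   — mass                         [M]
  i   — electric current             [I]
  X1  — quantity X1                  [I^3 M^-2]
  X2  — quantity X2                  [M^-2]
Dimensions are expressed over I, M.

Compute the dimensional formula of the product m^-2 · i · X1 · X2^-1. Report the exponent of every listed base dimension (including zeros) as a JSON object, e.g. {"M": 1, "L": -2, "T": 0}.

Exponent matrix [I,M] × [m,i,X1,X2]:
  I: [ 0  1  3  0]
  M: [ 1  0 -2 -2]
  [I]: (-2)·0+(1)·1+(1)·3+(-1)·0 = 4
  [M]: (-2)·1+(1)·0+(1)·-2+(-1)·-2 = -2
⇒ I^4 M^-2

{"I": 4, "M": -2}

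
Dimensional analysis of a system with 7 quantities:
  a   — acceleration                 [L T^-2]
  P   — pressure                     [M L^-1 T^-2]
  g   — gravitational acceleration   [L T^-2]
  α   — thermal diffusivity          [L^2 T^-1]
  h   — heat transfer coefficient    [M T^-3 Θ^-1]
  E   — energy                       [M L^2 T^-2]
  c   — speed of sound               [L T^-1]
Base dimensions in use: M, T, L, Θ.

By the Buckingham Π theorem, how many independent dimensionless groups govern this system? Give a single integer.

3

Exponent matrix [M,T,L,Θ] × [a,P,g,α,h,E,c]:
  M: [ 0  1  0  0  1  1  0]
  T: [-2 -2 -2 -1 -3 -2 -1]
  L: [ 1 -1  1  2  0  2  1]
  Θ: [ 0  0  0  0 -1  0  0]
Row reduction gives pivot columns a,P,α,h; rank = 4
n=7, r=4 ⇒ 3 dimensionless groups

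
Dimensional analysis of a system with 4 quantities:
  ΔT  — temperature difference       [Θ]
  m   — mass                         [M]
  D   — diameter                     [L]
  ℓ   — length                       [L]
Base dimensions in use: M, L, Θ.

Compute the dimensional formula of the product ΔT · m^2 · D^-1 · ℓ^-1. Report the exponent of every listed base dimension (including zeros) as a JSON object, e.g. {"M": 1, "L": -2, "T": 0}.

{"M": 2, "L": -2, "Θ": 1}

Write exponents as rows M,L,Θ / cols ΔT,m,D,ℓ:
  M: [ 0  1  0  0]
  L: [ 0  0  1  1]
  Θ: [ 1  0  0  0]
  [M]: (1)·0+(2)·1+(-1)·0+(-1)·0 = 2
  [L]: (1)·0+(2)·0+(-1)·1+(-1)·1 = -2
  [Θ]: (1)·1+(2)·0+(-1)·0+(-1)·0 = 1
⇒ M^2 L^-2 Θ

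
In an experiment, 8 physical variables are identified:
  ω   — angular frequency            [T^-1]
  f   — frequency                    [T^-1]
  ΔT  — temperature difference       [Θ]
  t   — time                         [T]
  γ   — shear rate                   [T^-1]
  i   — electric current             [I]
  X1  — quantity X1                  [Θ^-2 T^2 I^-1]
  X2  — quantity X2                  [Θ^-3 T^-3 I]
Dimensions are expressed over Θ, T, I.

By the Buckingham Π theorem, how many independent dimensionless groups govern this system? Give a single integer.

5

Write exponents as rows Θ,T,I / cols ω,f,ΔT,t,γ,i,X1,X2:
  Θ: [ 0  0  1  0  0  0 -2 -3]
  T: [-1 -1  0  1 -1  0  2 -3]
  I: [ 0  0  0  0  0  1 -1  1]
Row reduction gives pivot columns ω,ΔT,i; rank = 3
8 vars − rank 3 = 5 Π groups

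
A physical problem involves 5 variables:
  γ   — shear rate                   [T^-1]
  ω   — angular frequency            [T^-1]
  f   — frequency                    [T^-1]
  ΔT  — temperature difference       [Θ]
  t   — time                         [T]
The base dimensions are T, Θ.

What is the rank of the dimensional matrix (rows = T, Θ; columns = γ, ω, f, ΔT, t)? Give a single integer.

2

Write exponents as rows T,Θ / cols γ,ω,f,ΔT,t:
  T: [-1 -1 -1  0  1]
  Θ: [ 0  0  0  1  0]
Row reduction gives pivot columns γ,ΔT; rank = 2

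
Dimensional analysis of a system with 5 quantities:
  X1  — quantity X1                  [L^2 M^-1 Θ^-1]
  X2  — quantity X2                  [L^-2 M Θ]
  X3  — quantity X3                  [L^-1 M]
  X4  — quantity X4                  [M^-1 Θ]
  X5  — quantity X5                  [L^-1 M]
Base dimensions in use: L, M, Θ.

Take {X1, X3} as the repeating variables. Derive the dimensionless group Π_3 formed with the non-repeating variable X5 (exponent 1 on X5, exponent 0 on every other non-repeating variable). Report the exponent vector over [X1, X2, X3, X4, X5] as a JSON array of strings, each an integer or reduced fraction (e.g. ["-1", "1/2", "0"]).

["0", "0", "-1", "0", "1"]

Write exponents as rows L,M,Θ / cols X1,X2,X3,X4,X5:
  L: [ 2 -2 -1  0 -1]
  M: [-1  1  1 -1  1]
  Θ: [-1  1  0  1  0]
RREF → pivots at {X1,X3} ⇒ r = 2
Repeat: X1,X3; free: X2,X4,X5
RREF:
  r0: [   1   -1    0   -1    0]
  r1: [   0    0    1   -2    1]
  r2: [   0    0    0    0    0]
Fix exponent of X5 at 1, X2 at 0, X4 at 0; solve each RREF row for its pivot's exponent:
  r0: exp(X1) + (0)·1 = 0 ⇒ exp(X1) = 0
  r1: exp(X3) + (1)·1 = 0 ⇒ exp(X3) = -1
Π_3 = X3^-1 · X5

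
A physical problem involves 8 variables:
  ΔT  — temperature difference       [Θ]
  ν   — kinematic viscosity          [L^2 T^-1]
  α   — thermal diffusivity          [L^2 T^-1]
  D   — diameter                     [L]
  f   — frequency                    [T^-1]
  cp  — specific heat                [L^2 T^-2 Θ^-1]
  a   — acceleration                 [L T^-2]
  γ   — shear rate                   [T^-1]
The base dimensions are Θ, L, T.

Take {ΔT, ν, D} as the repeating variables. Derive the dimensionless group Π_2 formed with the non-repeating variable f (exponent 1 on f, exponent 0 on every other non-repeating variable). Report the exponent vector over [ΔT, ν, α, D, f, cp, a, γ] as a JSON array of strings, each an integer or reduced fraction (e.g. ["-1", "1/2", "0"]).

Dimensional matrix (Θ×L×T by ΔT×ν×α×D×f×cp×a×γ):
  Θ: [ 1  0  0  0  0 -1  0  0]
  L: [ 0  2  2  1  0  2  1  0]
  T: [ 0 -1 -1  0 -1 -2 -2 -1]
RREF → pivots at {ΔT,ν,D} ⇒ r = 3
Repeat: ΔT,ν,D; free: α,f,cp,a,γ
RREF:
  r0: [   1    0    0    0    0   -1    0    0]
  r1: [   0    1    1    0    1    2    2    1]
  r2: [   0    0    0    1   -2   -2   -3   -2]
Fix exponent of f at 1, α at 0, cp at 0, a at 0, γ at 0; solve each RREF row for its pivot's exponent:
  r0: exp(ΔT) + (0)·1 = 0 ⇒ exp(ΔT) = 0
  r1: exp(ν) + (1)·1 = 0 ⇒ exp(ν) = -1
  r2: exp(D) + (-2)·1 = 0 ⇒ exp(D) = 2
Π_2 = ν^-1 · D^2 · f

["0", "-1", "0", "2", "1", "0", "0", "0"]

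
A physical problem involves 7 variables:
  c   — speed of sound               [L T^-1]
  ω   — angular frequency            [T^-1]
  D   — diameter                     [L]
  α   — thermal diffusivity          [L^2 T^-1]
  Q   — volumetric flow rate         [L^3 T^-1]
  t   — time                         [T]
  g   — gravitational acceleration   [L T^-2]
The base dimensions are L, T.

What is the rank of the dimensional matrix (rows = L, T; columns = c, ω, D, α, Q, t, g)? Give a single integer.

Exponent matrix [L,T] × [c,ω,D,α,Q,t,g]:
  L: [ 1  0  1  2  3  0  1]
  T: [-1 -1  0 -1 -1  1 -2]
RREF → pivots at {c,ω} ⇒ r = 2

2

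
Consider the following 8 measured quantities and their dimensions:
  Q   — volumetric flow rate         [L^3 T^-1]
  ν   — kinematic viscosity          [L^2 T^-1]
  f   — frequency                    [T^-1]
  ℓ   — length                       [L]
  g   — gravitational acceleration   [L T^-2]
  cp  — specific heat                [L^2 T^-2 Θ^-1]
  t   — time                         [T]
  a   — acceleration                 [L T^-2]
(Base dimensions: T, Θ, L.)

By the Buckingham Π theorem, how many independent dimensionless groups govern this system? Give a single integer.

Exponent matrix [T,Θ,L] × [Q,ν,f,ℓ,g,cp,t,a]:
  T: [-1 -1 -1  0 -2 -2  1 -2]
  Θ: [ 0  0  0  0  0 -1  0  0]
  L: [ 3  2  0  1  1  2  0  1]
RREF → pivots at {Q,ν,cp} ⇒ r = 3
n=8, r=3 ⇒ 5 dimensionless groups

5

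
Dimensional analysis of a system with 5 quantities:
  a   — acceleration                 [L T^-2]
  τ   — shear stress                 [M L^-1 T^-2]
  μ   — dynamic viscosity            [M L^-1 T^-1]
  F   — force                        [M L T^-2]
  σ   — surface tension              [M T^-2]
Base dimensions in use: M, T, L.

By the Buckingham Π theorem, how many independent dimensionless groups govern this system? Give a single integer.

2

Exponent matrix [M,T,L] × [a,τ,μ,F,σ]:
  M: [ 0  1  1  1  1]
  T: [-2 -2 -1 -2 -2]
  L: [ 1 -1 -1  1  0]
RREF → pivots at {a,τ,μ} ⇒ r = 3
n=5, r=3 ⇒ 2 dimensionless groups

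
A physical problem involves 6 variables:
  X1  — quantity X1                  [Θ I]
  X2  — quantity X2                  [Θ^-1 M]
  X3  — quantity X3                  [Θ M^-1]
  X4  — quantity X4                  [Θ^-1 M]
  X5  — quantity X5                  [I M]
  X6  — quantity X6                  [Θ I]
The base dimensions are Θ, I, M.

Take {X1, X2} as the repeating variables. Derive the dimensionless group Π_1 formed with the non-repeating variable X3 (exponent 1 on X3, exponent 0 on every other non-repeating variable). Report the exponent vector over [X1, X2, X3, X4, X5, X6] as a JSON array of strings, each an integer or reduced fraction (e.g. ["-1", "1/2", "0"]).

Exponent matrix [Θ,I,M] × [X1,X2,X3,X4,X5,X6]:
  Θ: [ 1 -1  1 -1  0  1]
  I: [ 1  0  0  0  1  1]
  M: [ 0  1 -1  1  1  0]
Echelon form has 2 nonzero rows (pivots: X1,X2)
Pivot set = {X1,X2}, free = {X3,X4,X5,X6}
RREF:
  r0: [   1    0    0    0    1    1]
  r1: [   0    1   -1    1    1    0]
  r2: [   0    0    0    0    0    0]
Fix exponent of X3 at 1, X4 at 0, X5 at 0, X6 at 0; solve each RREF row for its pivot's exponent:
  r0: exp(X1) + (0)·1 = 0 ⇒ exp(X1) = 0
  r1: exp(X2) + (-1)·1 = 0 ⇒ exp(X2) = 1
Π_1 = X2 · X3

["0", "1", "1", "0", "0", "0"]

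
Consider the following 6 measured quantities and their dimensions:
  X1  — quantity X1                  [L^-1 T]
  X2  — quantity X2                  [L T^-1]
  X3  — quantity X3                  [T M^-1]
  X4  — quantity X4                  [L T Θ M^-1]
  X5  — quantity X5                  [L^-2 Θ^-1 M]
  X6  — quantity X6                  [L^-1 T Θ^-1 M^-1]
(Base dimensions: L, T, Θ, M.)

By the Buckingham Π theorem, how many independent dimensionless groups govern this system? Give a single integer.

3

Exponent matrix [L,T,Θ,M] × [X1,X2,X3,X4,X5,X6]:
  L: [-1  1  0  1 -2 -1]
  T: [ 1 -1  1  1  0  1]
  Θ: [ 0  0  0  1 -1 -1]
  M: [ 0  0 -1 -1  1 -1]
Echelon form has 3 nonzero rows (pivots: X1,X3,X4)
n=6, r=3 ⇒ 3 dimensionless groups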